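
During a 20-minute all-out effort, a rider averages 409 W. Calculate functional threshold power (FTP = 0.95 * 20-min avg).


FTP = 0.95 * 409
= 388.55 W

388.55 W


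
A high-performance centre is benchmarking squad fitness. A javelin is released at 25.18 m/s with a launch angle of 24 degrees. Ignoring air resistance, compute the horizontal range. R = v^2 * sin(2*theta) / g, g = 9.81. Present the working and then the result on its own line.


Launch speed squared = 634.0324
sin(2 * 24 deg) = 0.743145
Range = 634.0324 * 0.743145 / 9.81
= 48.03 m

48.03 m


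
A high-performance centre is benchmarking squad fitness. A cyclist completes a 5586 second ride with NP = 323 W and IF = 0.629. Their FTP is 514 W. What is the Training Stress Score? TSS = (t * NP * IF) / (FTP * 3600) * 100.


t * NP * IF = 5586 * 323 * 0.629 = 1134890.862
FTP * 3600 = 1850400
TSS = (1134890.862 / 1850400) * 100 = 61.33

61.33 TSS


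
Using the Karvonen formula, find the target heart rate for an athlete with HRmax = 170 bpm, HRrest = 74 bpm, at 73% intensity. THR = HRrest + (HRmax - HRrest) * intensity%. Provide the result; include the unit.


HRR = 170 - 74 = 96
THR = 74 + 96 * 0.73
= 74 + 70.08
= 144.08 bpm

144.08 bpm


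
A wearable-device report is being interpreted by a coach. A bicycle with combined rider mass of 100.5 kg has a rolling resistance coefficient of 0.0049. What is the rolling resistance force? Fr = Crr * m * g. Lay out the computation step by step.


Fr = 0.0049 * 100.5 * 9.81
= 0.49245 * 9.81
= 4.831 N

4.831 N


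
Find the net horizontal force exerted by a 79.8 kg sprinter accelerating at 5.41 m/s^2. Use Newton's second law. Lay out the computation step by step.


Newton's second law: F = m * a
F = 79.8 * 5.41 = 431.72 N

431.72 N


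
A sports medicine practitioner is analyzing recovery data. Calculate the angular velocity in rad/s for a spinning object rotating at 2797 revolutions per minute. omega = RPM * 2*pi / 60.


omega = RPM * 2*pi / 60
= 2797 * 6.28318531 / 60
= 292.901 rad/s

292.901 rad/s


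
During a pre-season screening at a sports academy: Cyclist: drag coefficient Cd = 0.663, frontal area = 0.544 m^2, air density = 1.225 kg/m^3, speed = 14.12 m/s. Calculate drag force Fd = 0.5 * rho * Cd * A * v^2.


v^2 = 14.12^2 = 199.3744
Fd = 0.5 * 1.225 * 0.663 * 0.544 * 199.3744
= 44.044 N

44.044 N


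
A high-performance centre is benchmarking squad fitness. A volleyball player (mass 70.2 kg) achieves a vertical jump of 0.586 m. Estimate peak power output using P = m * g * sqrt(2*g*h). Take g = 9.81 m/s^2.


2 * g * h = 2 * 9.81 * 0.586 = 11.49732
sqrt(11.49732) = 3.39077 m/s
P = 70.2 * 9.81 * 3.39077 = 2335.09 W

2335.09 W


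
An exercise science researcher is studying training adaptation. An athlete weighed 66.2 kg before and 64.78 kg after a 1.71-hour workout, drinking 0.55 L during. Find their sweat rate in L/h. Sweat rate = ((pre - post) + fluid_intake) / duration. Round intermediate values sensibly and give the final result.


Body mass change = 1.42 kg
Total sweat loss = 1.42 + 0.55 = 1.97 L
Rate = 1.97 / 1.71 = 1.152 L/h

1.152 L/h


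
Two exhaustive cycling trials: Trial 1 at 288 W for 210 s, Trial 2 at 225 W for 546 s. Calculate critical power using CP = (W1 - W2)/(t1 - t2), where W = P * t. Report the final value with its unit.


W1 = 288 * 210 = 60480 J
W2 = 225 * 546 = 122850 J
CP = (60480 - 122850) / (210 - 546)
= -62370 / -336
= 185.63 W

185.63 W


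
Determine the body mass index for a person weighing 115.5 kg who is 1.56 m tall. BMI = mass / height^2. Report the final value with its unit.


BMI = mass / height^2
= 115.5 / 1.56^2
= 115.5 / 2.4336
= 47.46 kg/m^2

47.46 kg/m^2


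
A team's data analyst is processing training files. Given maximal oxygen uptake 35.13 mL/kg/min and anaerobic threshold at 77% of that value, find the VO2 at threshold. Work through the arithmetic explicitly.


Percentage as decimal = 0.77
VO2 at AT = 35.13 * 0.77 = 27.05 mL/kg/min

27.05 mL/kg/min


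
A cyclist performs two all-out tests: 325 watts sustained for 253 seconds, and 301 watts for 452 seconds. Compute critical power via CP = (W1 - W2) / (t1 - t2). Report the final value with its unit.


W1 = P1 * t1 = 325 * 253 = 82225 J
W2 = P2 * t2 = 301 * 452 = 136052 J
CP = (82225 - 136052) / (253 - 452)
= 270.49 W

270.49 W


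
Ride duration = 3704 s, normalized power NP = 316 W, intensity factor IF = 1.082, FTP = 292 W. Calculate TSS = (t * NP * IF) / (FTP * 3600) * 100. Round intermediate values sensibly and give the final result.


Numerator = 3704 * 316 * 1.082 = 1266442.048
Denominator = 292 * 3600 = 1051200
TSS = 1266442.048 / 1051200 * 100
= 120.48

120.48 TSS


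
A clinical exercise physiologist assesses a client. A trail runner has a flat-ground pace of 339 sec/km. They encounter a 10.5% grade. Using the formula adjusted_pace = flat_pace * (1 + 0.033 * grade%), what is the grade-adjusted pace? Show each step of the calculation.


Grade factor = 1 + 0.033 * 10.5 = 1.3465
Adjusted = 339 * 1.3465 = 456.46 sec/km

456.46 s/km


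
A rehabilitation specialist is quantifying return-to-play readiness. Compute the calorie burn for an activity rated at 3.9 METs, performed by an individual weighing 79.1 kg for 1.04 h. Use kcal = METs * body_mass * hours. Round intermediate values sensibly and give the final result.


Product of METs and mass = 3.9 * 79.1 = 308.49
Total kcal = 308.49 * 1.04 = 320.83 kcal

320.83 kcal


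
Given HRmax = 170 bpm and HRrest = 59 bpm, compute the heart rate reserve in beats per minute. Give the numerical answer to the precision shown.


Heart rate reserve = maximum HR minus resting HR
HRR = 170 - 59 = 111 bpm

111 bpm


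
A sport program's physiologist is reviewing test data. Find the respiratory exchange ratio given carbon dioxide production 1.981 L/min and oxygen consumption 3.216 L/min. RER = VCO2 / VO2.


VCO2 = 1.981 L/min
VO2 = 3.216 L/min
RER = 1.981 / 3.216 = 0.616

0.616


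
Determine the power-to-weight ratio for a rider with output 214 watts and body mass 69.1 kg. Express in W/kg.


P/W = 214 / 69.1 = 3.097 W/kg

3.097 W/kg


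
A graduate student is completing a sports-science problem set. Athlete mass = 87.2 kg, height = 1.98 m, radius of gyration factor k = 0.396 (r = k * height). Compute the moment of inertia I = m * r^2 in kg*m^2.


r = k * height = 0.396 * 1.98 = 0.78408 m
r^2 = 0.78408^2 = 0.614781
I = 87.2 * 0.614781 = 53.609 kg*m^2

53.609 kg*m^2


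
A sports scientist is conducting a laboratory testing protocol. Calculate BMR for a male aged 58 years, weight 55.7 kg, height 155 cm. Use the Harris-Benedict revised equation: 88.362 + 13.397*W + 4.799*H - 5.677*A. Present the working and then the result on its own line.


Substituting values:
W term = 13.397 * 55.7 = 746.2129
H term = 4.799 * 155 = 743.845
A term = 5.677 * 58 = 329.266
BMR = 1249.15 kcal/day

1249.15 kcal/day


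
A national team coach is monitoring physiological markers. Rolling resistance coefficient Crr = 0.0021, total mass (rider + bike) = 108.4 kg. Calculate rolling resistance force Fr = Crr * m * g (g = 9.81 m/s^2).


Fr = Crr * m * g
= 0.0021 * 108.4 * 9.81
= 2.233 N

2.233 N


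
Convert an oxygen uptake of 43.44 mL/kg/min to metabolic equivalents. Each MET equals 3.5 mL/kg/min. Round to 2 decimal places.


One MET = 3.5 mL/kg/min
Number of METs = 43.44 / 3.5
= 12.41 METs

12.41 METs


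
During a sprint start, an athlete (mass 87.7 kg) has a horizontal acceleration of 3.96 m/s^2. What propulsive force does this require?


Propulsive force = mass * acceleration
= 87.7 kg * 3.96 m/s^2
= 347.29 N

347.29 N


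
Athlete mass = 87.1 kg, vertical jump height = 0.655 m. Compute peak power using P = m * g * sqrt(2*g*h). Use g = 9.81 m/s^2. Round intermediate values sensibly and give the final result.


sqrt(2 * 9.81 * 0.655) = sqrt(12.8511) = 3.584843 m/s
P = 87.1 * 9.81 * 3.584843
= 3063.07 W

3063.07 W


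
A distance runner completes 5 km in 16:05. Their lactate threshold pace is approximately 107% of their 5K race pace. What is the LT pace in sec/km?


Convert to seconds: 16 min 5 s = 965 s
Pace per km = 965 / 5 = 193.0 s/km
LT pace = 193.0 * 1.07 = 206.51 s/km

206.51 s/km


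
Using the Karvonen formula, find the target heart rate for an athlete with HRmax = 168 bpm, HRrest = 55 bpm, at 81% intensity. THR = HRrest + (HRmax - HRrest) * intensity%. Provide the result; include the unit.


HRR = 168 - 55 = 113
THR = 55 + 113 * 0.81
= 55 + 91.53
= 146.53 bpm

146.53 bpm


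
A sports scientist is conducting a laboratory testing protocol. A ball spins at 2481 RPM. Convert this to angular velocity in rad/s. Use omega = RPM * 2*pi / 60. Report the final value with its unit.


omega = 2481 * 2 * pi / 60
= 2481 * 6.28318531 / 60
= 15588.583 / 60
= 259.81 rad/s

259.81 rad/s


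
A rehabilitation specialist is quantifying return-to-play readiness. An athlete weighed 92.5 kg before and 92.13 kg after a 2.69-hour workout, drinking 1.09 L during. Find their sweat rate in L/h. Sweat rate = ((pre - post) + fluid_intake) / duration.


Body mass change = 0.37 kg
Total sweat loss = 0.37 + 1.09 = 1.46 L
Rate = 1.46 / 2.69 = 0.543 L/h

0.543 L/h


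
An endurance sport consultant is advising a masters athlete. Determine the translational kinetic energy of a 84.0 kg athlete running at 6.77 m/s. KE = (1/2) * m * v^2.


KE = 0.5 * m * v^2
= 0.5 * 84.0 * 6.77^2
= 0.5 * 84.0 * 45.8329
= 1924.98 J

1924.98 J


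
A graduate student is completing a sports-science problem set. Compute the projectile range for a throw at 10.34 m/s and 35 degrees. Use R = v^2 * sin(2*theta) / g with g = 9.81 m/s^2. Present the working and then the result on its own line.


Two times the angle = 70 degrees
sin(70) = 0.939693
R = 106.9156 * 0.939693 / 9.81 = 10.241 m

10.241 m


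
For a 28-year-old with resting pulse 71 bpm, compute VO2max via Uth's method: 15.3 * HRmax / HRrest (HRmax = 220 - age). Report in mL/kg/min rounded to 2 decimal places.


Step 1: HRmax = 220 - 28 = 192 bpm
Step 2: Ratio = 192 / 71 = 2.7042
Step 3: VO2max = 15.3 * 2.7042 = 41.37 mL/kg/min

41.37 mL/kg/min


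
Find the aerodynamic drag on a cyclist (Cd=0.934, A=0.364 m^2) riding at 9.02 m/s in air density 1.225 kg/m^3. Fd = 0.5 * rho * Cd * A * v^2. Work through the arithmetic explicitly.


Fd = 0.5 * 1.225 * 0.934 * 0.364 * 9.02^2
= 0.5 * 1.225 * 0.934 * 0.364 * 81.3604
= 16.942 N

16.942 N


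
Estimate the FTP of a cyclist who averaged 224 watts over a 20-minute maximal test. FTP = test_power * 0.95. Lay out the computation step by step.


FTP = 224 * 0.95 = 212.8 W

212.8 W


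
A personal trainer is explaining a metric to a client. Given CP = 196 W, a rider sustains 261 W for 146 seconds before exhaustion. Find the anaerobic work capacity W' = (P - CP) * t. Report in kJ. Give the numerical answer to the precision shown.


Excess power = 261 - 196 = 65 W
Work above CP = 65 * 146 = 9490 J
W' = 9.49 kJ

9.49 kJ


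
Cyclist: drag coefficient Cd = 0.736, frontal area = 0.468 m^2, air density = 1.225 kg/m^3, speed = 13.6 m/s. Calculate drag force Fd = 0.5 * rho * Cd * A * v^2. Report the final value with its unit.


v^2 = 13.6^2 = 184.96
Fd = 0.5 * 1.225 * 0.736 * 0.468 * 184.96
= 39.022 N

39.022 N


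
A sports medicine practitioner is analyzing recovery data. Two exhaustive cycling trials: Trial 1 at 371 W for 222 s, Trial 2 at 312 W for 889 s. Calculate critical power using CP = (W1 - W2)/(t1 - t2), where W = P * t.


W1 = 371 * 222 = 82362 J
W2 = 312 * 889 = 277368 J
CP = (82362 - 277368) / (222 - 889)
= -195006 / -667
= 292.36 W

292.36 W


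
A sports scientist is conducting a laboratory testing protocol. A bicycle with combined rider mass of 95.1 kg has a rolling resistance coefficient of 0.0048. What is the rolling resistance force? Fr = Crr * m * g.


Fr = 0.0048 * 95.1 * 9.81
= 0.45648 * 9.81
= 4.478 N

4.478 N


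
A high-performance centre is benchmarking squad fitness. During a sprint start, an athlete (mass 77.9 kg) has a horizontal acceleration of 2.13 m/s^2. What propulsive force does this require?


Propulsive force = mass * acceleration
= 77.9 kg * 2.13 m/s^2
= 165.93 N

165.93 N


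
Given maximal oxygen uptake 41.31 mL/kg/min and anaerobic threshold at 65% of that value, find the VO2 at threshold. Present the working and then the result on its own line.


Percentage as decimal = 0.65
VO2 at AT = 41.31 * 0.65 = 26.85 mL/kg/min

26.85 mL/kg/min


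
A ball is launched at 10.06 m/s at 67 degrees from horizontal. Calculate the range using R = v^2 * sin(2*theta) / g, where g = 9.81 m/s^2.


sin(2 * 67) = sin(134) = 0.71934
v^2 = 10.06^2 = 101.2036
R = 101.2036 * 0.71934 / 9.81
= 7.421 m

7.421 m


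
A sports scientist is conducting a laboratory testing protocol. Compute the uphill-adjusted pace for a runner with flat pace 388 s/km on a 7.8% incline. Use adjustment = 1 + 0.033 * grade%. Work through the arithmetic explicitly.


Adjustment factor = 1 + 0.033 * 7.8 = 1.2574
Grade-adjusted pace = 388 * 1.2574 = 487.87 s/km

487.87 s/km


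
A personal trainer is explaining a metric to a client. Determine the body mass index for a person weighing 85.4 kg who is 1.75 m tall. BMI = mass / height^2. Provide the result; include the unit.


BMI = mass / height^2
= 85.4 / 1.75^2
= 85.4 / 3.0625
= 27.89 kg/m^2

27.89 kg/m^2


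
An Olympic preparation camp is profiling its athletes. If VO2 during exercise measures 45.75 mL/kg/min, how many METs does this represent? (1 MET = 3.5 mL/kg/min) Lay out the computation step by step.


METs = VO2 / 3.5 = 45.75 / 3.5 = 13.07

13.07 METs


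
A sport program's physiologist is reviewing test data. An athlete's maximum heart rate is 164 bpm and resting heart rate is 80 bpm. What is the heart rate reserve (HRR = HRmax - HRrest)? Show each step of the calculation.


HRR = HRmax - HRrest
= 164 - 80
= 84 bpm

84 bpm


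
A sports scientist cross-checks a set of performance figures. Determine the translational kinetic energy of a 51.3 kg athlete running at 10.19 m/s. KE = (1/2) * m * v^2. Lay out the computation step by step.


KE = 0.5 * m * v^2
= 0.5 * 51.3 * 10.19^2
= 0.5 * 51.3 * 103.8361
= 2663.4 J

2663.4 J


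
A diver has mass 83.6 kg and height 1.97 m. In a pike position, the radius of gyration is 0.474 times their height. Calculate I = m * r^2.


r = 0.474 * 1.97 = 0.93378 m
I = m * r^2 = 83.6 * 0.871945 = 72.895 kg*m^2

72.895 kg*m^2


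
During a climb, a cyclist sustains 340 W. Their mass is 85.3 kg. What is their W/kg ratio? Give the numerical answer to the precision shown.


Power-to-weight = 340 W / 85.3 kg
= 3.986 W/kg

3.986 W/kg


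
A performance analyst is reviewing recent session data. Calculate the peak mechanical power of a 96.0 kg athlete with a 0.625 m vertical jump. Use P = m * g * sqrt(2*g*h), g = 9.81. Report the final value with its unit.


First, sqrt(2gh) = sqrt(2 * 9.81 * 0.625)
= sqrt(12.2625) = 3.501785 m/s
Power = 96.0 * 9.81 * 3.501785 = 3297.84 W

3297.84 W


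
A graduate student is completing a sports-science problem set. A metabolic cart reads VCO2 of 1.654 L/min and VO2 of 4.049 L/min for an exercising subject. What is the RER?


RER = VCO2 / VO2 = 1.654 / 4.049 = 0.4085

0.4085


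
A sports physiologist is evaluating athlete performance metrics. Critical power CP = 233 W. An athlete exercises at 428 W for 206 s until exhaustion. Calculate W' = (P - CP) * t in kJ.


P - CP = 428 - 233 = 195 W
W' = 195 * 206 = 40170 J
= 40170 / 1000 = 40.17 kJ

40.17 kJ


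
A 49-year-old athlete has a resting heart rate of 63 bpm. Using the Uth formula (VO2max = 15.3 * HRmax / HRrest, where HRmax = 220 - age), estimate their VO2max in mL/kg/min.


HRmax = 220 - 49 = 171 bpm
Ratio = HRmax / HRrest = 171 / 63 = 2.7143
VO2max = 15.3 * 2.7143 = 41.53 mL/kg/min

41.53 mL/kg/min


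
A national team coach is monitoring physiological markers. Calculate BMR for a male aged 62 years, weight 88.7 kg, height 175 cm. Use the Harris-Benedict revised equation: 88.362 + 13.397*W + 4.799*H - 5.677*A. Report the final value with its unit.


Substituting values:
W term = 13.397 * 88.7 = 1188.3139
H term = 4.799 * 175 = 839.825
A term = 5.677 * 62 = 351.974
BMR = 1764.53 kcal/day

1764.53 kcal/day


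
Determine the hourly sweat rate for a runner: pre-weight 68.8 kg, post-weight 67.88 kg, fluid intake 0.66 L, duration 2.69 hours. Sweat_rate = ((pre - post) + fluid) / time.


Mass lost = 68.8 - 67.88 = 0.92 kg
Add fluid consumed: 0.92 + 0.66 = 1.58 L total sweat
Sweat rate = 1.58 / 2.69 = 0.587 L/h

0.587 L/h


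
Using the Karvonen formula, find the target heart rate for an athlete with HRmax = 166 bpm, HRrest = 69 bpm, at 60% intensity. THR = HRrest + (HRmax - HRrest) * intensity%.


HRR = 166 - 69 = 97
THR = 69 + 97 * 0.6
= 69 + 58.2
= 127.2 bpm

127.2 bpm


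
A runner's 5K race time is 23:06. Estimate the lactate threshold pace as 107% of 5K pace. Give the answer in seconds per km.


Total race time = 23*60 + 6 = 1386 seconds
5K pace = 1386 / 5 = 277.2 sec/km
LT pace = 277.2 * 1.07 = 296.6 sec/km

296.6 s/km


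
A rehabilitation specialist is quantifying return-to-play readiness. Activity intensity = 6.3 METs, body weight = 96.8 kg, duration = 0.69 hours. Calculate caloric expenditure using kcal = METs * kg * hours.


kcal = 6.3 * 96.8 * 0.69
= 609.84 * 0.69
= 420.79 kcal

420.79 kcal


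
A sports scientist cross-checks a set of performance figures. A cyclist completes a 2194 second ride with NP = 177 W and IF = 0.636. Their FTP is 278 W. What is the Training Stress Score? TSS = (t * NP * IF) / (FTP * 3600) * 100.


t * NP * IF = 2194 * 177 * 0.636 = 246982.968
FTP * 3600 = 1000800
TSS = (246982.968 / 1000800) * 100 = 24.68

24.68 TSS


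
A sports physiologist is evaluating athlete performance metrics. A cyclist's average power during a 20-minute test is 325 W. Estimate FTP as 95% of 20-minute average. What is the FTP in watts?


FTP = 20-min power * 0.95
= 325 * 0.95
= 308.75 W

308.75 W


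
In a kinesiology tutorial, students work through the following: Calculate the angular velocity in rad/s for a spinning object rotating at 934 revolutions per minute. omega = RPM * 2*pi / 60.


omega = RPM * 2*pi / 60
= 934 * 6.28318531 / 60
= 97.808 rad/s

97.808 rad/s


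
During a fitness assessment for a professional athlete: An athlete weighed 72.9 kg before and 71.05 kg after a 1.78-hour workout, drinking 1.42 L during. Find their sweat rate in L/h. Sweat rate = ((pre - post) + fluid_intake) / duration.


Body mass change = 1.85 kg
Total sweat loss = 1.85 + 1.42 = 3.27 L
Rate = 3.27 / 1.78 = 1.837 L/h

1.837 L/h


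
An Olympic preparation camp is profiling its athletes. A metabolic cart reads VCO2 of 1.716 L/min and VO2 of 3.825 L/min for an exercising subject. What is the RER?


RER = VCO2 / VO2 = 1.716 / 3.825 = 0.4486

0.4486


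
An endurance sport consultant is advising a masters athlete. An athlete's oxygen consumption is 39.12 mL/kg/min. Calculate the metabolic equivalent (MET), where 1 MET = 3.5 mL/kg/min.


MET = VO2 / 3.5
= 39.12 / 3.5
= 11.18 METs

11.18 METs


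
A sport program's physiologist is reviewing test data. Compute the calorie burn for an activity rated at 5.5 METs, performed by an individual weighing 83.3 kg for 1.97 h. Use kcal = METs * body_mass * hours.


Product of METs and mass = 5.5 * 83.3 = 458.15
Total kcal = 458.15 * 1.97 = 902.56 kcal

902.56 kcal


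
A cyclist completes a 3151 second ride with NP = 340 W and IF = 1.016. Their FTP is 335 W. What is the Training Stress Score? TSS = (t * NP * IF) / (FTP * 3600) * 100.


t * NP * IF = 3151 * 340 * 1.016 = 1088481.44
FTP * 3600 = 1206000
TSS = (1088481.44 / 1206000) * 100 = 90.26

90.26 TSS


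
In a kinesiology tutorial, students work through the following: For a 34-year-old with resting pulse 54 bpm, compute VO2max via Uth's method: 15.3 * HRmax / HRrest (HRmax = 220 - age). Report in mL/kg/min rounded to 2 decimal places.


Step 1: HRmax = 220 - 34 = 186 bpm
Step 2: Ratio = 186 / 54 = 3.4444
Step 3: VO2max = 15.3 * 3.4444 = 52.7 mL/kg/min

52.7 mL/kg/min


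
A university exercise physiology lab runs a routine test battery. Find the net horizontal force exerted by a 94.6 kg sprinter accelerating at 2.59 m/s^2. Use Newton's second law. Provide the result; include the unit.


Newton's second law: F = m * a
F = 94.6 * 2.59 = 245.01 N

245.01 N


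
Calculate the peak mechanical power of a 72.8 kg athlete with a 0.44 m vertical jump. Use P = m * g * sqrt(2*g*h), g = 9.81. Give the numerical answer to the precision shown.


First, sqrt(2gh) = sqrt(2 * 9.81 * 0.44)
= sqrt(8.6328) = 2.938163 m/s
Power = 72.8 * 9.81 * 2.938163 = 2098.34 W

2098.34 W


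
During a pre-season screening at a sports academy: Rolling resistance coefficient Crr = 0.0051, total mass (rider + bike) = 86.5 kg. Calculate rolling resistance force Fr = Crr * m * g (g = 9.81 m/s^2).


Fr = Crr * m * g
= 0.0051 * 86.5 * 9.81
= 4.328 N

4.328 N


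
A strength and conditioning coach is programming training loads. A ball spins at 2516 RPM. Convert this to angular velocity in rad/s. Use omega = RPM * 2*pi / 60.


omega = 2516 * 2 * pi / 60
= 2516 * 6.28318531 / 60
= 15808.494 / 60
= 263.475 rad/s

263.475 rad/s


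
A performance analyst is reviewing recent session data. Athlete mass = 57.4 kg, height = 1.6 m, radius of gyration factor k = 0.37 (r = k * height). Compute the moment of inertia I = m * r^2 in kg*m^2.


r = k * height = 0.37 * 1.6 = 0.592 m
r^2 = 0.592^2 = 0.350464
I = 57.4 * 0.350464 = 20.117 kg*m^2

20.117 kg*m^2


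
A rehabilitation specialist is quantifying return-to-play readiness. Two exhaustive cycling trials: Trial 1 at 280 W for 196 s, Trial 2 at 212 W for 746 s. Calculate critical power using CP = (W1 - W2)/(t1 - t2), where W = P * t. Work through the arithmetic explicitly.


W1 = 280 * 196 = 54880 J
W2 = 212 * 746 = 158152 J
CP = (54880 - 158152) / (196 - 746)
= -103272 / -550
= 187.77 W

187.77 W


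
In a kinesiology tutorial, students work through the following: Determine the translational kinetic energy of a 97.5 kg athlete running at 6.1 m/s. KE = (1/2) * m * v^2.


KE = 0.5 * m * v^2
= 0.5 * 97.5 * 6.1^2
= 0.5 * 97.5 * 37.21
= 1813.99 J

1813.99 J


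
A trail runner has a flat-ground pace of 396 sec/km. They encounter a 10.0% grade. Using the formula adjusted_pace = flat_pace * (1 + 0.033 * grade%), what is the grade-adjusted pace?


Grade factor = 1 + 0.033 * 10.0 = 1.33
Adjusted = 396 * 1.33 = 526.68 sec/km

526.68 s/km


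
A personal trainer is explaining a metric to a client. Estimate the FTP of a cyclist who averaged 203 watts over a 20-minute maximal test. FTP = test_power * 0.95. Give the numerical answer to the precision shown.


FTP = 203 * 0.95 = 192.85 W

192.85 W


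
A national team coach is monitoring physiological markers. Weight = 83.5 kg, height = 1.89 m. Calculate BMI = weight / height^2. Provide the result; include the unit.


height^2 = 1.89^2 = 3.5721
BMI = 83.5 / 3.5721 = 23.38 kg/m^2

23.38 kg/m^2


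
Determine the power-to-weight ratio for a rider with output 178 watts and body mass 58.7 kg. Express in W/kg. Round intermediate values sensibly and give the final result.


P/W = 178 / 58.7 = 3.032 W/kg

3.032 W/kg


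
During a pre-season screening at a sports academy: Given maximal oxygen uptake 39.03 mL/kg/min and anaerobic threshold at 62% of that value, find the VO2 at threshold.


Percentage as decimal = 0.62
VO2 at AT = 39.03 * 0.62 = 24.2 mL/kg/min

24.2 mL/kg/min


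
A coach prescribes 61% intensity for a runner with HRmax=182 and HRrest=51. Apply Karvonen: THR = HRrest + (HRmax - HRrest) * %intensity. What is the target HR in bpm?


Heart rate reserve = 182 - 51 = 131
Intensity fraction = 61 / 100 = 0.61
THR = 51 + 131 * 0.61 = 130.91 bpm

130.91 bpm


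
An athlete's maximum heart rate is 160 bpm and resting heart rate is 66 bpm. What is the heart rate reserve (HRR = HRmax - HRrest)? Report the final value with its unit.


HRR = HRmax - HRrest
= 160 - 66
= 94 bpm

94 bpm


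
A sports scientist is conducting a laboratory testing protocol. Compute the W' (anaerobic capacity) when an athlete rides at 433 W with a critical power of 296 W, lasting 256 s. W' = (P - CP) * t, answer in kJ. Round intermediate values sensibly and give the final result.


Above-CP power = 137 W
Duration = 256 s
W' = 137 * 256 = 35072 J
Convert: 35072 / 1000 = 35.072 kJ

35.072 kJ


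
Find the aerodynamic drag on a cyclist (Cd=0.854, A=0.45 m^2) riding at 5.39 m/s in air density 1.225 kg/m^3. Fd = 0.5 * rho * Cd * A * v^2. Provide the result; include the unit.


Fd = 0.5 * 1.225 * 0.854 * 0.45 * 5.39^2
= 0.5 * 1.225 * 0.854 * 0.45 * 29.0521
= 6.838 N

6.838 N


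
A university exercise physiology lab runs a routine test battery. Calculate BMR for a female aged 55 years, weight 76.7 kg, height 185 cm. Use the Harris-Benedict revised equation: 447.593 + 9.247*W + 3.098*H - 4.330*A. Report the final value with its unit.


Substituting values:
W term = 9.247 * 76.7 = 709.2449
H term = 3.098 * 185 = 573.13
A term = 4.330 * 55 = 238.15
BMR = 1491.82 kcal/day

1491.82 kcal/day


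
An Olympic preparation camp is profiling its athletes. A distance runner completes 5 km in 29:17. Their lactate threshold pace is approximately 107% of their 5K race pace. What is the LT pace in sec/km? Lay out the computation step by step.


Convert to seconds: 29 min 17 s = 1757 s
Pace per km = 1757 / 5 = 351.4 s/km
LT pace = 351.4 * 1.07 = 376.0 s/km

376.0 s/km


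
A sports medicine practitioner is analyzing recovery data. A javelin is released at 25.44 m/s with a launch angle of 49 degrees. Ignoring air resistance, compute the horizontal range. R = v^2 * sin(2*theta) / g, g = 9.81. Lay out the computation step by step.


Launch speed squared = 647.1936
sin(2 * 49 deg) = 0.990268
Range = 647.1936 * 0.990268 / 9.81
= 65.331 m

65.331 m


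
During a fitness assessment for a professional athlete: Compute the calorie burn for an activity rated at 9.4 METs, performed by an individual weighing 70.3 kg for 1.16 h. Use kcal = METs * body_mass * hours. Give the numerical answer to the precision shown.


Product of METs and mass = 9.4 * 70.3 = 660.82
Total kcal = 660.82 * 1.16 = 766.55 kcal

766.55 kcal


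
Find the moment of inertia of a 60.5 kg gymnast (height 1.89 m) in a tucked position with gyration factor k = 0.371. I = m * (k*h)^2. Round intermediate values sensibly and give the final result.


Radius of gyration = 0.371 * 1.89 = 0.70119 m
I = 60.5 * 0.70119^2
= 60.5 * 0.491667
= 29.746 kg*m^2

29.746 kg*m^2


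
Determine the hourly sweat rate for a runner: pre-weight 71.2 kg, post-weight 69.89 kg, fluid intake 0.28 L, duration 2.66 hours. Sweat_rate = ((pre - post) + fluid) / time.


Mass lost = 71.2 - 69.89 = 1.31 kg
Add fluid consumed: 1.31 + 0.28 = 1.59 L total sweat
Sweat rate = 1.59 / 2.66 = 0.598 L/h

0.598 L/h


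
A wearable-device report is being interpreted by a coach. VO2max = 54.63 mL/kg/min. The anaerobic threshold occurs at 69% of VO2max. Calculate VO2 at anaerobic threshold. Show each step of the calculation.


AT fraction = 69 / 100 = 0.69
AT VO2 = 54.63 * 0.69
= 37.69 mL/kg/min

37.69 mL/kg/min


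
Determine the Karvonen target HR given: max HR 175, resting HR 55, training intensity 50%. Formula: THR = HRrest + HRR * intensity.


HRR = HRmax - HRrest = 175 - 55 = 120
THR = 55 + 120 * 0.5
= 115.0 bpm

115.0 bpm


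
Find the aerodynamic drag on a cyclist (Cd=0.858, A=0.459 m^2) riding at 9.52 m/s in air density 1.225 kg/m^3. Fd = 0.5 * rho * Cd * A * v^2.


Fd = 0.5 * 1.225 * 0.858 * 0.459 * 9.52^2
= 0.5 * 1.225 * 0.858 * 0.459 * 90.6304
= 21.862 N

21.862 N


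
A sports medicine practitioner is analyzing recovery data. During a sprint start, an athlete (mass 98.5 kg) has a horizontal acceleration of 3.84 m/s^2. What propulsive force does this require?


Propulsive force = mass * acceleration
= 98.5 kg * 3.84 m/s^2
= 378.24 N

378.24 N


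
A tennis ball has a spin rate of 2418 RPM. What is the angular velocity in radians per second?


Convert RPM to rad/s: multiply by 2*pi and divide by 60
omega = 2418 * 2 * pi / 60
= 253.212 rad/s

253.212 rad/s


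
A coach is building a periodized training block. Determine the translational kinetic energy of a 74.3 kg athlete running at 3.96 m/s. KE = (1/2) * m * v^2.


KE = 0.5 * m * v^2
= 0.5 * 74.3 * 3.96^2
= 0.5 * 74.3 * 15.6816
= 582.57 J

582.57 J


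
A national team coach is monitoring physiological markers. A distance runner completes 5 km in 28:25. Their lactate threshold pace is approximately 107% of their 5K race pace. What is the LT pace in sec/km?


Convert to seconds: 28 min 25 s = 1705 s
Pace per km = 1705 / 5 = 341.0 s/km
LT pace = 341.0 * 1.07 = 364.87 s/km

364.87 s/km


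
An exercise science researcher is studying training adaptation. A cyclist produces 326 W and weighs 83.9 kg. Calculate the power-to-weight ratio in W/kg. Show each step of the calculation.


P/W = power / mass
= 326 / 83.9
= 3.886 W/kg

3.886 W/kg


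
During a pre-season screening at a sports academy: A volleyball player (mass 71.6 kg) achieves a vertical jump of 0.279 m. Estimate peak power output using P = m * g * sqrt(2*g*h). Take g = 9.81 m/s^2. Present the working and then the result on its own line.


2 * g * h = 2 * 9.81 * 0.279 = 5.47398
sqrt(5.47398) = 2.339654 m/s
P = 71.6 * 9.81 * 2.339654 = 1643.36 W

1643.36 W


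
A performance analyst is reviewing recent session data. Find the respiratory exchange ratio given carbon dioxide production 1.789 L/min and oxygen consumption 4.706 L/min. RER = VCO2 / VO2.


VCO2 = 1.789 L/min
VO2 = 4.706 L/min
RER = 1.789 / 4.706 = 0.3802

0.3802


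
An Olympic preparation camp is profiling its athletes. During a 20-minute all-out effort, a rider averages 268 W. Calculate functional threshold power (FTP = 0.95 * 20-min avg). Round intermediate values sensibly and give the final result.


FTP = 0.95 * 268
= 254.6 W

254.6 W


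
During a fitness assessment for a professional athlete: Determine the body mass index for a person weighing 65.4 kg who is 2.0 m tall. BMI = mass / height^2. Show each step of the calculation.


BMI = mass / height^2
= 65.4 / 2.0^2
= 65.4 / 4.0
= 16.35 kg/m^2

16.35 kg/m^2


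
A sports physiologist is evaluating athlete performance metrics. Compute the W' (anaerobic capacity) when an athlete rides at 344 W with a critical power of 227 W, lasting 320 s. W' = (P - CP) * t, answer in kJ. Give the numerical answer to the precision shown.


Above-CP power = 117 W
Duration = 320 s
W' = 117 * 320 = 37440 J
Convert: 37440 / 1000 = 37.44 kJ

37.44 kJ


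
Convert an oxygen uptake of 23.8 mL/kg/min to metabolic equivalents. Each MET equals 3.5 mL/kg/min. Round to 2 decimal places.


One MET = 3.5 mL/kg/min
Number of METs = 23.8 / 3.5
= 6.8 METs

6.8 METs


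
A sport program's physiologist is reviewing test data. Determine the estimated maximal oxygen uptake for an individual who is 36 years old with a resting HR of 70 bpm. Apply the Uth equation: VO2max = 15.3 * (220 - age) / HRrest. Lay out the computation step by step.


HRmax = 220 - 36 = 184
VO2max = 15.3 * (184 / 70)
= 15.3 * 2.6286
= 40.22 mL/kg/min

40.22 mL/kg/min


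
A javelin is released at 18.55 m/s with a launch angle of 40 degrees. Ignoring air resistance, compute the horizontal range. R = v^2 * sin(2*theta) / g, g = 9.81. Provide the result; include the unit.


Launch speed squared = 344.1025
sin(2 * 40 deg) = 0.984808
Range = 344.1025 * 0.984808 / 9.81
= 34.544 m

34.544 m


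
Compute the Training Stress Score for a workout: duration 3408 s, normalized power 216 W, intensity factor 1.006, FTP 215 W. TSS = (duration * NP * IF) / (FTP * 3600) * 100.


Product = 3408 * 216 * 1.006 = 740544.768
Base = 215 * 3600 = 774000
TSS = 740544.768 / 774000 * 100 = 95.68

95.68 TSS


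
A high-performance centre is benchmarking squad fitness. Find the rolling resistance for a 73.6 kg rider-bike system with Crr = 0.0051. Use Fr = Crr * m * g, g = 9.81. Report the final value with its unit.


m * g = 73.6 * 9.81 = 722.016 N
Fr = 0.0051 * 722.016 = 3.682 N

3.682 N


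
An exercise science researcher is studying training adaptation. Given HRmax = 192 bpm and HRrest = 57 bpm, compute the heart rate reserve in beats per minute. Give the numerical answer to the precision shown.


Heart rate reserve = maximum HR minus resting HR
HRR = 192 - 57 = 135 bpm

135 bpm


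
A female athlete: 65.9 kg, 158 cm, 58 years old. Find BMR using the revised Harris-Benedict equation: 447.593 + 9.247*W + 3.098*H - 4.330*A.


Intercept = 447.593
Weight contribution = 9.247 * 65.9 = 609.3773
Height contribution = 3.098 * 158 = 489.484
Age contribution = 4.33 * 58 = 251.14
BMR = 447.593 + 609.3773 + 489.484 - 251.14
= 1295.31 kcal/day

1295.31 kcal/day


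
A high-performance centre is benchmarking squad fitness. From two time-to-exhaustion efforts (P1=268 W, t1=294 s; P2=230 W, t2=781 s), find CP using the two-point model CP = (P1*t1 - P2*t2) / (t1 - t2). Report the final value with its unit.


Work in trial 1 = 78792 J
Work in trial 2 = 179630 J
Delta work = -100838 J
Delta time = -487 s
CP = -100838 / -487 = 207.06 W

207.06 W


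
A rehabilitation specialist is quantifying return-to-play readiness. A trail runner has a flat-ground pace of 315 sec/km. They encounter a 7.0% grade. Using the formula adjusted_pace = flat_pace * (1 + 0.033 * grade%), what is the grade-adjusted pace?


Grade factor = 1 + 0.033 * 7.0 = 1.231
Adjusted = 315 * 1.231 = 387.77 sec/km

387.77 s/km


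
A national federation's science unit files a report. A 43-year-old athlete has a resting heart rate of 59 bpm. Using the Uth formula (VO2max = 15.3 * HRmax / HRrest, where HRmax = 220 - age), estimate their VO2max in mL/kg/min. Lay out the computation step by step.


HRmax = 220 - 43 = 177 bpm
Ratio = HRmax / HRrest = 177 / 59 = 3.0
VO2max = 15.3 * 3.0 = 45.9 mL/kg/min

45.9 mL/kg/min


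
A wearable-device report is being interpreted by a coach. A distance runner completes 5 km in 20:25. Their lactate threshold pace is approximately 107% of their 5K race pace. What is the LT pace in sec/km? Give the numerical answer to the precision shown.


Convert to seconds: 20 min 25 s = 1225 s
Pace per km = 1225 / 5 = 245.0 s/km
LT pace = 245.0 * 1.07 = 262.15 s/km

262.15 s/km


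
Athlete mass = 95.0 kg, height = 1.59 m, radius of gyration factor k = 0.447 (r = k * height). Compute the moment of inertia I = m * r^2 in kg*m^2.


r = k * height = 0.447 * 1.59 = 0.71073 m
r^2 = 0.71073^2 = 0.505137
I = 95.0 * 0.505137 = 47.988 kg*m^2

47.988 kg*m^2


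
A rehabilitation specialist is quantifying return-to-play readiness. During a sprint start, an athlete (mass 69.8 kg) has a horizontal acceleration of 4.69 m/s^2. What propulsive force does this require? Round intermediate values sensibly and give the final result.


Propulsive force = mass * acceleration
= 69.8 kg * 4.69 m/s^2
= 327.36 N

327.36 N


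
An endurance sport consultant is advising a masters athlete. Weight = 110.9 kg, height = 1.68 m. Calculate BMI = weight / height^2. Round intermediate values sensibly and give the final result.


height^2 = 1.68^2 = 2.8224
BMI = 110.9 / 2.8224 = 39.29 kg/m^2

39.29 kg/m^2


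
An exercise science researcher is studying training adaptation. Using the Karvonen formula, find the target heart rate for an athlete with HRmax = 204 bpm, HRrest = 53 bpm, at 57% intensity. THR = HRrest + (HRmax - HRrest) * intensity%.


HRR = 204 - 53 = 151
THR = 53 + 151 * 0.57
= 53 + 86.07
= 139.07 bpm

139.07 bpm


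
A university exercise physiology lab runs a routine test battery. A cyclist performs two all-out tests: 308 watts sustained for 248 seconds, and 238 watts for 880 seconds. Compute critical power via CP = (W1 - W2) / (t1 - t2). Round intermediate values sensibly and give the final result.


W1 = P1 * t1 = 308 * 248 = 76384 J
W2 = P2 * t2 = 238 * 880 = 209440 J
CP = (76384 - 209440) / (248 - 880)
= 210.53 W

210.53 W


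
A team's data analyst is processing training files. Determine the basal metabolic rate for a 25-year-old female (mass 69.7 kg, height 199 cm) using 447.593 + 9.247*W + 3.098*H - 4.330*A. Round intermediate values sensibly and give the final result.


BMR = 447.593 + 9.247*69.7 + 3.098*199 - 4.330*25
= 1600.36 kcal/day

1600.36 kcal/day


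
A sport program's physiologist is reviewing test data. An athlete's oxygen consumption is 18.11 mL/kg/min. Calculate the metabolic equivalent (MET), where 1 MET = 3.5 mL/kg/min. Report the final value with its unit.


MET = VO2 / 3.5
= 18.11 / 3.5
= 5.17 METs

5.17 METs


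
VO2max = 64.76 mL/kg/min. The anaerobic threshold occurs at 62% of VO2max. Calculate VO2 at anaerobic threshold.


AT fraction = 62 / 100 = 0.62
AT VO2 = 64.76 * 0.62
= 40.15 mL/kg/min

40.15 mL/kg/min


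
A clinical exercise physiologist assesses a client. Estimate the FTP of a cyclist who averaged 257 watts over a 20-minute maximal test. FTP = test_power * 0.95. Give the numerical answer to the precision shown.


FTP = 257 * 0.95 = 244.15 W

244.15 W


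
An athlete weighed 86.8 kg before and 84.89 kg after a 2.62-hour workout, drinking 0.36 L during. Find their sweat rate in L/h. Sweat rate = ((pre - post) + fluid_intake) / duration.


Body mass change = 1.91 kg
Total sweat loss = 1.91 + 0.36 = 2.27 L
Rate = 2.27 / 2.62 = 0.866 L/h

0.866 L/h


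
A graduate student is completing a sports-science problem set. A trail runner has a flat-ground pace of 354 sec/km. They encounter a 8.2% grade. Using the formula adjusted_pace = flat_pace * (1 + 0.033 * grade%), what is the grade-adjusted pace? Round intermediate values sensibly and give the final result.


Grade factor = 1 + 0.033 * 8.2 = 1.2706
Adjusted = 354 * 1.2706 = 449.79 sec/km

449.79 s/km


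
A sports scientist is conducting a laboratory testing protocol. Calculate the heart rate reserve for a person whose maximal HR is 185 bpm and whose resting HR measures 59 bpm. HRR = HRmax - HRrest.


HRmax = 185 bpm
HRrest = 59 bpm
HRR = 185 - 59 = 126 bpm

126 bpm


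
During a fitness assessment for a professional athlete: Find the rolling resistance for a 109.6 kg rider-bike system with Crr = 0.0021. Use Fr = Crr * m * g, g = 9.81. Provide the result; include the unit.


m * g = 109.6 * 9.81 = 1075.176 N
Fr = 0.0021 * 1075.176 = 2.258 N

2.258 N


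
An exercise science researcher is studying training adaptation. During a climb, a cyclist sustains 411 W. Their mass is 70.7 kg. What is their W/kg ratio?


Power-to-weight = 411 W / 70.7 kg
= 5.813 W/kg

5.813 W/kg


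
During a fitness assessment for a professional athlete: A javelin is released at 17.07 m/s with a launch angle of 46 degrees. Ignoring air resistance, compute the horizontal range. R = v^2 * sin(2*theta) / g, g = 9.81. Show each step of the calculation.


Launch speed squared = 291.3849
sin(2 * 46 deg) = 0.999391
Range = 291.3849 * 0.999391 / 9.81
= 29.685 m

29.685 m


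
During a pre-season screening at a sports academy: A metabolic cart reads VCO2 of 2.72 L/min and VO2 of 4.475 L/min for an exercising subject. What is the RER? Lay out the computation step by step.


RER = VCO2 / VO2 = 2.72 / 4.475 = 0.6078

0.6078


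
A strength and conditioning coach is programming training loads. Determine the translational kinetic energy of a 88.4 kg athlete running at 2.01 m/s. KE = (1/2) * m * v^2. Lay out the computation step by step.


KE = 0.5 * m * v^2
= 0.5 * 88.4 * 2.01^2
= 0.5 * 88.4 * 4.0401
= 178.57 J

178.57 J


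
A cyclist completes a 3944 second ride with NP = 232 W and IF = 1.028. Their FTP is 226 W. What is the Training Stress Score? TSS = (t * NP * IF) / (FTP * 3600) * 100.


t * NP * IF = 3944 * 232 * 1.028 = 940628.224
FTP * 3600 = 813600
TSS = (940628.224 / 813600) * 100 = 115.61

115.61 TSS
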